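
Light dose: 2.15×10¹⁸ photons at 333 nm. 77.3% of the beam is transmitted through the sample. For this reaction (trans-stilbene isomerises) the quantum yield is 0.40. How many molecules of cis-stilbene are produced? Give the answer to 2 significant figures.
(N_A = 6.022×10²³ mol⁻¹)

Moles of photons: 2.15×10¹⁸ / 6.022×10²³ = 3.570×10⁻⁶ mol.
Fraction absorbed: 1 − 77.3/100 = 0.2270.
Photons absorbed: 0.2270 × 3.570×10⁻⁶ = 8.104×10⁻⁷ mol.
Product: Φ × n_abs = 0.40 × 8.104×10⁻⁷ = 3.242×10⁻⁷ mol.
As a count: 3.242×10⁻⁷ × 6.022×10²³ = 2.0×10¹⁷.

2.0×10¹⁷ molecules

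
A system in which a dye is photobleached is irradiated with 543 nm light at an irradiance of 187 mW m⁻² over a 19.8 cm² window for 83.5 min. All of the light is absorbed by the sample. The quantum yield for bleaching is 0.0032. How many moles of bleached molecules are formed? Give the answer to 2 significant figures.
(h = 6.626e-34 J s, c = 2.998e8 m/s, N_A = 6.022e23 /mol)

Photon energy at 543 nm: hc/λ = (6.626e-34)(2.998e8)/(543e-9) = 3.658e-19 J.
Energy delivered: (187 mW m⁻²)(19.8e-4 m²)(5010 s) = 1.855 J.
Photons incident: 1.855 / 3.658e-19 = 5.071e18, i.e. 5.071e18/6.022e23 = 8.421e-6 mol.
Product: Φ × n_abs = 0.0032 × 8.421e-6 = 2.695e-8 mol.

2.7e-8 mol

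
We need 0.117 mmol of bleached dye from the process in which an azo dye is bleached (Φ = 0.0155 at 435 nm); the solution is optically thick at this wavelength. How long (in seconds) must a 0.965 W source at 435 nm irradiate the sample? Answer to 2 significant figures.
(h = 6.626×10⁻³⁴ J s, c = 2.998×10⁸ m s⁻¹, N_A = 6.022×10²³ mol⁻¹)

Product: 0.117 mmol = 1.17×10⁻⁴ mol.
Photons that must be absorbed: 1.17×10⁻⁴ / 0.0155 = 0.007548 mol.
Photon energy: hc/λ = 4.567×10⁻¹⁹ J; per mole, 2.750×10⁵ J mol⁻¹.
Energy required: 0.007548 × 2.750×10⁵ = 2076 J.
Time: 2076 J / 0.965 W = 2200 s.

t ≈ 2200 s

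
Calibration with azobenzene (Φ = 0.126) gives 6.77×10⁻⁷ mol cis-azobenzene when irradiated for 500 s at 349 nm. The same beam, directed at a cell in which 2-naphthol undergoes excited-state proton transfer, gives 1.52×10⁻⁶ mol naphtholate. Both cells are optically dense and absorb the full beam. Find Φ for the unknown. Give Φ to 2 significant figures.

Photons absorbed by the actinometer: 6.77×10⁻⁷ / 0.126 = 5.373×10⁻⁶ mol.
Φ(unknown) = 1.52×10⁻⁶ / 5.373×10⁻⁶ = 0.28.

Φ = 0.28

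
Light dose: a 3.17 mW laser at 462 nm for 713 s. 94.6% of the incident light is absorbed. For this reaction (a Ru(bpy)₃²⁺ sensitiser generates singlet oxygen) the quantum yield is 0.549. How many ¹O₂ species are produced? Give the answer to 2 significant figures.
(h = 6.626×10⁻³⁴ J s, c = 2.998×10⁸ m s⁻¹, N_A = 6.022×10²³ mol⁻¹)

Photon energy at 462 nm: hc/λ = (6.626×10⁻³⁴)(2.998×10⁸)/(462×10⁻⁹) = 4.300×10⁻¹⁹ J.
Energy delivered: (3.17 mW)(713 s) = 2.260 J.
Photons incident: 2.260 / 4.300×10⁻¹⁹ = 5.256×10¹⁸, i.e. 5.256×10¹⁸/6.022×10²³ = 8.728×10⁻⁶ mol.
Photons absorbed: 0.946 × 8.728×10⁻⁶ = 8.257×10⁻⁶ mol.
Product: Φ × n_abs = 0.549 × 8.257×10⁻⁶ = 4.533×10⁻⁶ mol.
As a count: 4.533×10⁻⁶ × 6.022×10²³ = 2.7×10¹⁸.

2.7×10¹⁸ species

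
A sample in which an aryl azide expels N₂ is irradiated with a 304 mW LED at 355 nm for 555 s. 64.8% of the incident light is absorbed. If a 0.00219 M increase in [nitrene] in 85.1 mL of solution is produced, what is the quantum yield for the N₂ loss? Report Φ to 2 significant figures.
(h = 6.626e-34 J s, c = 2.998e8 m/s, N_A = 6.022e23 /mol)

Product: (0.00219 M)(0.0851 L) = 1.864e-4 mol.
Photon energy at 355 nm: hc/λ = (6.626e-34)(2.998e8)/(355e-9) = 5.596e-19 J.
Energy delivered: (304 mW)(555 s) = 168.7 J.
Photons incident: 168.7 / 5.596e-19 = 3.015e20, i.e. 3.015e20/6.022e23 = 5.007e-4 mol.
Photons absorbed: 0.648 × 5.007e-4 = 3.245e-4 mol.
Φ = 1.864e-4 mol / 3.245e-4 mol photons = 0.57.

Φ = 0.57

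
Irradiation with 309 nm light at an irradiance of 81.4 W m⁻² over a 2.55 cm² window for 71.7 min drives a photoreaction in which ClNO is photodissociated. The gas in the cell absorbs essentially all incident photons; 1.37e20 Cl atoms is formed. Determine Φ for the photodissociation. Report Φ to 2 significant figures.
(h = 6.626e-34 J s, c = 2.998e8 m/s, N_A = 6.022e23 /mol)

Φ = 0.99

Product: 1.37e20 / 6.022e23 = 2.275e-4 mol.
Photon energy at 309 nm: hc/λ = (6.626e-34)(2.998e8)/(309e-9) = 6.429e-19 J.
Energy delivered: (81.4 W m⁻²)(2.55e-4 m²)(4302 s) = 89.30 J.
Photons incident: 89.30 / 6.429e-19 = 1.389e20, i.e. 1.389e20/6.022e23 = 2.307e-4 mol.
Φ = 2.275e-4 mol / 2.307e-4 mol photons = 0.99.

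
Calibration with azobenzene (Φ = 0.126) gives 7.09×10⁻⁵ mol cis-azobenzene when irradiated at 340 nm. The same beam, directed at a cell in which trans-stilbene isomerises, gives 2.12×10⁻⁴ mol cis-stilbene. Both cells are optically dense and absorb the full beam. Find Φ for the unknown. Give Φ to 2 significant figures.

Photons absorbed by the actinometer: 7.09×10⁻⁵ / 0.126 = 5.627×10⁻⁴ mol.
Φ(unknown) = 2.12×10⁻⁴ / 5.627×10⁻⁴ = 0.38.

Φ = 0.38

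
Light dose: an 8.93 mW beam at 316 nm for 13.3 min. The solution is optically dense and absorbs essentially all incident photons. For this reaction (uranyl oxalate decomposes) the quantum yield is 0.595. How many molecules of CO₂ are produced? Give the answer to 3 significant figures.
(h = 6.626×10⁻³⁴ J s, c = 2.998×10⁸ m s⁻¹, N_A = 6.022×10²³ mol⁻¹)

Photon energy at 316 nm: hc/λ = (6.626×10⁻³⁴)(2.998×10⁸)/(316×10⁻⁹) = 6.286×10⁻¹⁹ J.
Energy delivered: (8.93 mW)(798 s) = 7.126 J.
Photons incident: 7.126 / 6.286×10⁻¹⁹ = 1.134×10¹⁹, i.e. 1.134×10¹⁹/6.022×10²³ = 1.883×10⁻⁵ mol.
Product: Φ × n_abs = 0.595 × 1.883×10⁻⁵ = 1.120×10⁻⁵ mol.
As a count: 1.120×10⁻⁵ × 6.022×10²³ = 6.74×10¹⁸.

6.74×10¹⁸ molecules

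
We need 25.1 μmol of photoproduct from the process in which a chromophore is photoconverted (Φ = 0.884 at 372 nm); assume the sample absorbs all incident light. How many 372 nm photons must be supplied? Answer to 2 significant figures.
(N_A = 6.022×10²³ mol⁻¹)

Product: 25.1 μmol = 2.51×10⁻⁵ mol.
Photons that must be absorbed: 2.51×10⁻⁵ / 0.884 = 2.839×10⁻⁵ mol.
Photon count: 2.839×10⁻⁵ × 6.022×10²³ = 1.7×10¹⁹.

1.7×10¹⁹ photons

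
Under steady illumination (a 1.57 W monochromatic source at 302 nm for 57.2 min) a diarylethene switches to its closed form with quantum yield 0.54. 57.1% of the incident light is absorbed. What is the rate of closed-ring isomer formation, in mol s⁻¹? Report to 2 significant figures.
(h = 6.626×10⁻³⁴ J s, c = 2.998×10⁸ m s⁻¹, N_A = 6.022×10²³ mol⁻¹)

Photon energy at 302 nm: hc/λ = (6.626×10⁻³⁴)(2.998×10⁸)/(302×10⁻⁹) = 6.578×10⁻¹⁹ J.
Energy delivered: (1.57 W)(3432 s) = 5388 J.
Photons incident: 5388 / 6.578×10⁻¹⁹ = 8.191×10²¹, i.e. 8.191×10²¹/6.022×10²³ = 0.01360 mol.
Photons absorbed: 0.571 × 0.01360 = 0.007766 mol.
Product formed: 0.54 × 0.007766 = 0.004194 mol.
Rate: 0.004194 / 3432 s = 1.2×10⁻⁶ mol s⁻¹.

1.2×10⁻⁶ mol s⁻¹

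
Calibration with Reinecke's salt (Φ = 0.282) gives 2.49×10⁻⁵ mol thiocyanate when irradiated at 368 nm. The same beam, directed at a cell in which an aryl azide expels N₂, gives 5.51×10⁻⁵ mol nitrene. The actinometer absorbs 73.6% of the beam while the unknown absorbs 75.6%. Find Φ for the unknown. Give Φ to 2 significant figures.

Photons absorbed by the actinometer: 2.49×10⁻⁵ / 0.282 = 8.830×10⁻⁵ mol.
Incident flux: 8.830×10⁻⁵ / 0.736 = 1.200×10⁻⁴ einstein.
Absorbed by unknown: 0.756 × 1.200×10⁻⁴ = 9.072×10⁻⁵ mol.
Φ(unknown) = 5.51×10⁻⁵ / 9.072×10⁻⁵ = 0.61.

Φ = 0.61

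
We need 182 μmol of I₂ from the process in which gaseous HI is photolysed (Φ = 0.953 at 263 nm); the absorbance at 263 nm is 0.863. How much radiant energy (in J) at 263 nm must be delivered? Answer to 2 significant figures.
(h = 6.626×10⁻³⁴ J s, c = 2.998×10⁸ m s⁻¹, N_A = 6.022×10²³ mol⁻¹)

Product: 182 μmol = 1.82×10⁻⁴ mol.
Photons that must be absorbed: 1.82×10⁻⁴ / 0.953 = 1.910×10⁻⁴ mol.
Fraction absorbed: 1 − 10^(−0.863) = 0.8629.
Incident photons needed: 1.910×10⁻⁴ / 0.8629 = 2.213×10⁻⁴ mol.
Photon energy: hc/λ = 7.553×10⁻¹⁹ J; per mole, 4.548×10⁵ J mol⁻¹.
Energy required: 2.213×10⁻⁴ × 4.548×10⁵ = 100 J.

100 J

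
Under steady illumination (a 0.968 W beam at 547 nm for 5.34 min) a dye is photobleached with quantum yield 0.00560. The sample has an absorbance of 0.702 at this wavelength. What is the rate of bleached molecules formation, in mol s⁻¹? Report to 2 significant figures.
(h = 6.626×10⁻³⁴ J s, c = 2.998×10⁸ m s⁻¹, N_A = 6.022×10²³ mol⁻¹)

Photon energy at 547 nm: hc/λ = (6.626×10⁻³⁴)(2.998×10⁸)/(547×10⁻⁹) = 3.632×10⁻¹⁹ J.
Energy delivered: (0.968 W)(320.4 s) = 310.1 J.
Photons incident: 310.1 / 3.632×10⁻¹⁹ = 8.538×10²⁰, i.e. 8.538×10²⁰/6.022×10²³ = 0.001418 mol.
Fraction absorbed: 1 − 10^(−0.702) = 0.8014.
Photons absorbed: 0.8014 × 0.001418 = 0.001136 mol.
Product formed: 0.00560 × 0.001136 = 6.362×10⁻⁶ mol.
Rate: 6.362×10⁻⁶ / 320.4 s = 2.0×10⁻⁸ mol s⁻¹.

2.0×10⁻⁸ mol s⁻¹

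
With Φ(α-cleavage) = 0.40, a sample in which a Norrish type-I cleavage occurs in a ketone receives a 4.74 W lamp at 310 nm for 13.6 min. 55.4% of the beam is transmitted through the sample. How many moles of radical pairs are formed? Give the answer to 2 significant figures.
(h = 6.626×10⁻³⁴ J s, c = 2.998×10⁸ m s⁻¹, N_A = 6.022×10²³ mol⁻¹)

Photon energy at 310 nm: hc/λ = (6.626×10⁻³⁴)(2.998×10⁸)/(310×10⁻⁹) = 6.408×10⁻¹⁹ J.
Energy delivered: (4.74 W)(816 s) = 3868 J.
Photons incident: 3868 / 6.408×10⁻¹⁹ = 6.036×10²¹, i.e. 6.036×10²¹/6.022×10²³ = 0.01002 mol.
Fraction absorbed: 1 − 55.4/100 = 0.4460.
Photons absorbed: 0.4460 × 0.01002 = 0.004469 mol.
Product: Φ × n_abs = 0.40 × 0.004469 = 0.001788 mol.

0.0018 mol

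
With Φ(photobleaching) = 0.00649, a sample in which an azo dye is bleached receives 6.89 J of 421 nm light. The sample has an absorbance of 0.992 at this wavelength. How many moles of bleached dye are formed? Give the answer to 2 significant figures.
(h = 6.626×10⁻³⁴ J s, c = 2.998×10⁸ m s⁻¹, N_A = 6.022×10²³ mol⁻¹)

Photon energy at 421 nm: hc/λ = (6.626×10⁻³⁴)(2.998×10⁸)/(421×10⁻⁹) = 4.718×10⁻¹⁹ J.
Photons incident: 6.89 / 4.718×10⁻¹⁹ = 1.460×10¹⁹, i.e. 1.460×10¹⁹/6.022×10²³ = 2.424×10⁻⁵ mol.
Fraction absorbed: 1 − 10^(−0.992) = 0.8981.
Photons absorbed: 0.8981 × 2.424×10⁻⁵ = 2.177×10⁻⁵ mol.
Product: Φ × n_abs = 0.00649 × 2.177×10⁻⁵ = 1.413×10⁻⁷ mol.

1.4×10⁻⁷ mol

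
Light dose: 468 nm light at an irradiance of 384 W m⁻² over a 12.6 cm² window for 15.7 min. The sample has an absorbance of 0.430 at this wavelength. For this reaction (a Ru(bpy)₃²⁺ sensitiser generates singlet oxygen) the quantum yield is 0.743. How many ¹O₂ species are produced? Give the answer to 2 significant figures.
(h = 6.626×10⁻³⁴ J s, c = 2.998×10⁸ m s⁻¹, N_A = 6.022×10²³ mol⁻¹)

Photon energy at 468 nm: hc/λ = (6.626×10⁻³⁴)(2.998×10⁸)/(468×10⁻⁹) = 4.245×10⁻¹⁹ J.
Energy delivered: (384 W m⁻²)(12.6×10⁻⁴ m²)(942 s) = 455.8 J.
Photons incident: 455.8 / 4.245×10⁻¹⁹ = 1.074×10²¹, i.e. 1.074×10²¹/6.022×10²³ = 0.001783 mol.
Fraction absorbed: 1 − 10^(−0.430) = 0.6285.
Photons absorbed: 0.6285 × 0.001783 = 0.001121 mol.
Product: Φ × n_abs = 0.743 × 0.001121 = 8.329×10⁻⁴ mol.
As a count: 8.329×10⁻⁴ × 6.022×10²³ = 5.0×10²⁰.

5.0×10²⁰ species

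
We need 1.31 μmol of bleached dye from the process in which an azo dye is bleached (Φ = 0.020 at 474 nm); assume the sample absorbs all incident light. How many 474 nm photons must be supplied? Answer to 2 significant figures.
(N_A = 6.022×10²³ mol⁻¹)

Product: 1.31 μmol = 1.31×10⁻⁶ mol.
Photons that must be absorbed: 1.31×10⁻⁶ / 0.020 = 6.550×10⁻⁵ mol.
Photon count: 6.550×10⁻⁵ × 6.022×10²³ = 3.9×10¹⁹.

3.9×10¹⁹ photons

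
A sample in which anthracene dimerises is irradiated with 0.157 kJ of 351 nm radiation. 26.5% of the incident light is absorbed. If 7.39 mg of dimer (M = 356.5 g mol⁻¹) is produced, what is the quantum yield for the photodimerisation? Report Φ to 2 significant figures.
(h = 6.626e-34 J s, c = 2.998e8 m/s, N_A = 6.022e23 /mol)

Φ = 0.17

Product: 7.39 mg / 356.5 g mol⁻¹ = 2.073e-5 mol.
Photon energy at 351 nm: hc/λ = (6.626e-34)(2.998e8)/(351e-9) = 5.659e-19 J.
Incident energy: 0.157 kJ = 157 J.
Photons incident: 157 / 5.659e-19 = 2.774e20, i.e. 2.774e20/6.022e23 = 4.606e-4 mol.
Photons absorbed: 0.265 × 4.606e-4 = 1.221e-4 mol.
Φ = 2.073e-5 mol / 1.221e-4 mol photons = 0.17.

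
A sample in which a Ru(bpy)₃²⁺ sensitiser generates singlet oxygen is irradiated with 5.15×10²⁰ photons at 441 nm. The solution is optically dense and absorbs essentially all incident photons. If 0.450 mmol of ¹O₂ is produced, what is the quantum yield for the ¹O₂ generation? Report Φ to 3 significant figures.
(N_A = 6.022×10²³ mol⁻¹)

Product: 0.450 mmol = 4.50×10⁻⁴ mol.
Moles of photons: 5.15×10²⁰ / 6.022×10²³ = 8.552×10⁻⁴ mol.
Φ = 4.50×10⁻⁴ mol / 8.552×10⁻⁴ mol photons = 0.526.

Φ = 0.526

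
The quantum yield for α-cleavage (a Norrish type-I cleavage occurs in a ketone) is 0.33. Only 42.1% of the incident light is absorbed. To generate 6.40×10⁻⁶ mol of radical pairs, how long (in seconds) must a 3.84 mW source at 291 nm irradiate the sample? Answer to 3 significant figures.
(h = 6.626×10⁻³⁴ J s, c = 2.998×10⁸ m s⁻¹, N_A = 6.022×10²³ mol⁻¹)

Photons that must be absorbed: 6.40×10⁻⁶ / 0.33 = 1.939×10⁻⁵ mol.
Incident photons needed: 1.939×10⁻⁵ / 0.421 = 4.606×10⁻⁵ mol.
Photon energy: hc/λ = 6.826×10⁻¹⁹ J; per mole, 4.111×10⁵ J mol⁻¹.
Energy required: 4.606×10⁻⁵ × 4.111×10⁵ = 18.94 J.
Time: 18.94 J / 0.00384 W = 4930 s.

t ≈ 4930 s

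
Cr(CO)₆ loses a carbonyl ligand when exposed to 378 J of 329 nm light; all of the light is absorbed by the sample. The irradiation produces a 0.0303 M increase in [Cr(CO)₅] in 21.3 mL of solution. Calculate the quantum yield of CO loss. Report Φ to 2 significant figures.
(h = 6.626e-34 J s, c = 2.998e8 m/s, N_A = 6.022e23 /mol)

Φ = 0.62

Product: (0.0303 M)(0.0213 L) = 6.454e-4 mol.
Photon energy at 329 nm: hc/λ = (6.626e-34)(2.998e8)/(329e-9) = 6.038e-19 J.
Photons incident: 378 / 6.038e-19 = 6.260e20, i.e. 6.260e20/6.022e23 = 0.001040 mol.
Φ = 6.454e-4 mol / 0.001040 mol photons = 0.62.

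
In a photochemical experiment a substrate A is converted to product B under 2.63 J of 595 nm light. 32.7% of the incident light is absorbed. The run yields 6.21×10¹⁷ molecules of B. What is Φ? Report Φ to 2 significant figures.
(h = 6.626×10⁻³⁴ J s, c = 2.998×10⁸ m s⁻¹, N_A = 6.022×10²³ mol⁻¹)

Φ = 0.24

Product: 6.21×10¹⁷ / 6.022×10²³ = 1.031×10⁻⁶ mol.
Photon energy at 595 nm: hc/λ = (6.626×10⁻³⁴)(2.998×10⁸)/(595×10⁻⁹) = 3.339×10⁻¹⁹ J.
Photons incident: 2.63 / 3.339×10⁻¹⁹ = 7.877×10¹⁸, i.e. 7.877×10¹⁸/6.022×10²³ = 1.308×10⁻⁵ mol.
Photons absorbed: 0.327 × 1.308×10⁻⁵ = 4.277×10⁻⁶ mol.
Φ = 1.031×10⁻⁶ mol / 4.277×10⁻⁶ mol photons = 0.24.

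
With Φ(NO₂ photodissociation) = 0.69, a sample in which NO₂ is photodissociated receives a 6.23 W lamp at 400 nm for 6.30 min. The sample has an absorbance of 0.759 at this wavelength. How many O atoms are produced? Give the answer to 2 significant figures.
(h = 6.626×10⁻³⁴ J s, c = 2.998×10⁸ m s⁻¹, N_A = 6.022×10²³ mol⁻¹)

2.7×10²¹ atoms

Photon energy at 400 nm: hc/λ = (6.626×10⁻³⁴)(2.998×10⁸)/(400×10⁻⁹) = 4.966×10⁻¹⁹ J.
Energy delivered: (6.23 W)(378 s) = 2355 J.
Photons incident: 2355 / 4.966×10⁻¹⁹ = 4.742×10²¹, i.e. 4.742×10²¹/6.022×10²³ = 0.007874 mol.
Fraction absorbed: 1 − 10^(−0.759) = 0.8258.
Photons absorbed: 0.8258 × 0.007874 = 0.006502 mol.
Product: Φ × n_abs = 0.69 × 0.006502 = 0.004486 mol.
As a count: 0.004486 × 6.022×10²³ = 2.7×10²¹.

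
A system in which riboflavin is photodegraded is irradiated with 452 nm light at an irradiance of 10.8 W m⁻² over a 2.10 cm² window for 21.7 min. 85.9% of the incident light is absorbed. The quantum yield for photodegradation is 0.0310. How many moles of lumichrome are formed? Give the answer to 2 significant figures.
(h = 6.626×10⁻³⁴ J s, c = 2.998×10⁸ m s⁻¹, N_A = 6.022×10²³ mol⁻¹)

3.0×10⁻⁷ mol

Photon energy at 452 nm: hc/λ = (6.626×10⁻³⁴)(2.998×10⁸)/(452×10⁻⁹) = 4.395×10⁻¹⁹ J.
Energy delivered: (10.8 W m⁻²)(2.10×10⁻⁴ m²)(1302 s) = 2.953 J.
Photons incident: 2.953 / 4.395×10⁻¹⁹ = 6.719×10¹⁸, i.e. 6.719×10¹⁸/6.022×10²³ = 1.116×10⁻⁵ mol.
Photons absorbed: 0.859 × 1.116×10⁻⁵ = 9.586×10⁻⁶ mol.
Product: Φ × n_abs = 0.0310 × 9.586×10⁻⁶ = 2.972×10⁻⁷ mol.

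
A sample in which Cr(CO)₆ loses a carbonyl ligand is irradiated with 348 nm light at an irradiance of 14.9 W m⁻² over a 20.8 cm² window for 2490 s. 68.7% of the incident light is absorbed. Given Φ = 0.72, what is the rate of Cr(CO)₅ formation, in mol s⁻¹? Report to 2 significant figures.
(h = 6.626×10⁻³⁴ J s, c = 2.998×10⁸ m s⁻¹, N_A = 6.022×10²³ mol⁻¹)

4.5×10⁻⁸ mol s⁻¹

Photon energy at 348 nm: hc/λ = (6.626×10⁻³⁴)(2.998×10⁸)/(348×10⁻⁹) = 5.708×10⁻¹⁹ J.
Energy delivered: (14.9 W m⁻²)(20.8×10⁻⁴ m²)(2490 s) = 77.17 J.
Photons incident: 77.17 / 5.708×10⁻¹⁹ = 1.352×10²⁰, i.e. 1.352×10²⁰/6.022×10²³ = 2.245×10⁻⁴ mol.
Photons absorbed: 0.687 × 2.245×10⁻⁴ = 1.542×10⁻⁴ mol.
Product formed: 0.72 × 1.542×10⁻⁴ = 1.110×10⁻⁴ mol.
Rate: 1.110×10⁻⁴ / 2490 s = 4.5×10⁻⁸ mol s⁻¹.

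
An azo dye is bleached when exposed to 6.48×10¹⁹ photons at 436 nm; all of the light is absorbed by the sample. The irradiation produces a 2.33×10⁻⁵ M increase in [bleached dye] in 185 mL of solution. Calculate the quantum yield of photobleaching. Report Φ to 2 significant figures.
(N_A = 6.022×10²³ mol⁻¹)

Φ = 0.040

Product: (2.33×10⁻⁵ M)(0.185 L) = 4.311×10⁻⁶ mol.
Moles of photons: 6.48×10¹⁹ / 6.022×10²³ = 1.076×10⁻⁴ mol.
Φ = 4.311×10⁻⁶ mol / 1.076×10⁻⁴ mol photons = 0.040.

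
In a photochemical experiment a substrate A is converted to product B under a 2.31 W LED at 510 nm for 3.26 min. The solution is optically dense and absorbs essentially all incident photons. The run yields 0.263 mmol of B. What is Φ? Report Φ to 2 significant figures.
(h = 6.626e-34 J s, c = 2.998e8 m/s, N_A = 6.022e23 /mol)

Φ = 0.14

Product: 0.263 mmol = 2.63e-4 mol.
Photon energy at 510 nm: hc/λ = (6.626e-34)(2.998e8)/(510e-9) = 3.895e-19 J.
Energy delivered: (2.31 W)(195.6 s) = 451.8 J.
Photons incident: 451.8 / 3.895e-19 = 1.160e21, i.e. 1.160e21/6.022e23 = 0.001926 mol.
Φ = 2.63e-4 mol / 0.001926 mol photons = 0.14.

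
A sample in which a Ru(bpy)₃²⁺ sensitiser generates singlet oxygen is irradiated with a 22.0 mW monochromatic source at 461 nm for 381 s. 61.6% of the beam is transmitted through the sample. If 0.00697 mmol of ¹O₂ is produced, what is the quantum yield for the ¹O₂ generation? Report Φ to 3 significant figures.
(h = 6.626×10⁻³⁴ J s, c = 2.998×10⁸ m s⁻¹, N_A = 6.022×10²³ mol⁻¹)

Φ = 0.562

Product: 0.00697 mmol = 6.97×10⁻⁶ mol.
Photon energy at 461 nm: hc/λ = (6.626×10⁻³⁴)(2.998×10⁸)/(461×10⁻⁹) = 4.309×10⁻¹⁹ J.
Energy delivered: (22.0 mW)(381 s) = 8.382 J.
Photons incident: 8.382 / 4.309×10⁻¹⁹ = 1.945×10¹⁹, i.e. 1.945×10¹⁹/6.022×10²³ = 3.230×10⁻⁵ mol.
Fraction absorbed: 1 − 61.6/100 = 0.3840.
Photons absorbed: 0.3840 × 3.230×10⁻⁵ = 1.240×10⁻⁵ mol.
Φ = 6.97×10⁻⁶ mol / 1.240×10⁻⁵ mol photons = 0.562.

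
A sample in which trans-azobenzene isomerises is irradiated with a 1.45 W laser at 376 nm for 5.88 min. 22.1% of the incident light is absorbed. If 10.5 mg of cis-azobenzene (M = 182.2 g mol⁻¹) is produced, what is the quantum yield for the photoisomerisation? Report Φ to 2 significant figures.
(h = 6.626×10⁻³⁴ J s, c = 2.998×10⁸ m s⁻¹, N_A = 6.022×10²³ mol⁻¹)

Product: 10.5 mg / 182.2 g mol⁻¹ = 5.763×10⁻⁵ mol.
Photon energy at 376 nm: hc/λ = (6.626×10⁻³⁴)(2.998×10⁸)/(376×10⁻⁹) = 5.283×10⁻¹⁹ J.
Energy delivered: (1.45 W)(352.8 s) = 511.6 J.
Photons incident: 511.6 / 5.283×10⁻¹⁹ = 9.684×10²⁰, i.e. 9.684×10²⁰/6.022×10²³ = 0.001608 mol.
Photons absorbed: 0.221 × 0.001608 = 3.554×10⁻⁴ mol.
Φ = 5.763×10⁻⁵ mol / 3.554×10⁻⁴ mol photons = 0.16.

Φ = 0.16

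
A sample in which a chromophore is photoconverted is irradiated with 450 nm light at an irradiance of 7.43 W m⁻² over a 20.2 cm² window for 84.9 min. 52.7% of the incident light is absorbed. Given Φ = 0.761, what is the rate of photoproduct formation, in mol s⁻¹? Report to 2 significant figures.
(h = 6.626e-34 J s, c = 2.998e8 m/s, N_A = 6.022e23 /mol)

Photon energy at 450 nm: hc/λ = (6.626e-34)(2.998e8)/(450e-9) = 4.414e-19 J.
Energy delivered: (7.43 W m⁻²)(20.2e-4 m²)(5094 s) = 76.45 J.
Photons incident: 76.45 / 4.414e-19 = 1.732e20, i.e. 1.732e20/6.022e23 = 2.876e-4 mol.
Photons absorbed: 0.527 × 2.876e-4 = 1.516e-4 mol.
Product formed: 0.761 × 1.516e-4 = 1.154e-4 mol.
Rate: 1.154e-4 / 5094 s = 2.3e-8 mol s⁻¹.

2.3e-8 mol s⁻¹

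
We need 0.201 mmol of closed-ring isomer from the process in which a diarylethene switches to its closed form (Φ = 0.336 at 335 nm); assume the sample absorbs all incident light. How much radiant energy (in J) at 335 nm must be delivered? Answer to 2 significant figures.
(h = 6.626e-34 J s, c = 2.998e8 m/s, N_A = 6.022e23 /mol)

Product: 0.201 mmol = 2.01e-4 mol.
Photons that must be absorbed: 2.01e-4 / 0.336 = 5.982e-4 mol.
Photon energy: hc/λ = 5.930e-19 J; per mole, 3.571e5 J mol⁻¹.
Energy required: 5.982e-4 × 3.571e5 = 210 J.

210 J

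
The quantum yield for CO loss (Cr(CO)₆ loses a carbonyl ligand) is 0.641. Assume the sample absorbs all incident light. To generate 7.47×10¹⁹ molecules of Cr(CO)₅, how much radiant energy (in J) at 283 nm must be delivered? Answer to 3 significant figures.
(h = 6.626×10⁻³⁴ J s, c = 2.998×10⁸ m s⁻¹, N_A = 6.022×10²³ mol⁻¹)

Product: 7.47×10¹⁹ / 6.022×10²³ = 1.240×10⁻⁴ mol.
Photons that must be absorbed: 1.240×10⁻⁴ / 0.641 = 1.934×10⁻⁴ mol.
Photon energy: hc/λ = 7.019×10⁻¹⁹ J; per mole, 4.227×10⁵ J mol⁻¹.
Energy required: 1.934×10⁻⁴ × 4.227×10⁵ = 81.8 J.

81.8 J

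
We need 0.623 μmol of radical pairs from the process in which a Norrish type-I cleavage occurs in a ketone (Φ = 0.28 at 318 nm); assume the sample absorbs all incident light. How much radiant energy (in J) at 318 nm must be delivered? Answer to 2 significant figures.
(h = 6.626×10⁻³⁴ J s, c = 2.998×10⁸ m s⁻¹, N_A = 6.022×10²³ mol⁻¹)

0.84 J

Product: 0.623 μmol = 6.23×10⁻⁷ mol.
Photons that must be absorbed: 6.23×10⁻⁷ / 0.28 = 2.225×10⁻⁶ mol.
Photon energy: hc/λ = 6.247×10⁻¹⁹ J; per mole, 3.762×10⁵ J mol⁻¹.
Energy required: 2.225×10⁻⁶ × 3.762×10⁵ = 0.84 J.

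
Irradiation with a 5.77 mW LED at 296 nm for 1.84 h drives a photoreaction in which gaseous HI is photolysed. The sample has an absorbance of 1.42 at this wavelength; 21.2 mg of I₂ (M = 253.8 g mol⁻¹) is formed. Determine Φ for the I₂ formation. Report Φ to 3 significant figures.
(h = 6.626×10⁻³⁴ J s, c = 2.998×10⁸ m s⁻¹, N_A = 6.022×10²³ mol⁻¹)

Product: 21.2 mg / 253.8 g mol⁻¹ = 8.353×10⁻⁵ mol.
Photon energy at 296 nm: hc/λ = (6.626×10⁻³⁴)(2.998×10⁸)/(296×10⁻⁹) = 6.711×10⁻¹⁹ J.
Energy delivered: (5.77 mW)(6624 s) = 38.22 J.
Photons incident: 38.22 / 6.711×10⁻¹⁹ = 5.695×10¹⁹, i.e. 5.695×10¹⁹/6.022×10²³ = 9.457×10⁻⁵ mol.
Fraction absorbed: 1 − 10^(−1.42) = 0.9620.
Photons absorbed: 0.9620 × 9.457×10⁻⁵ = 9.098×10⁻⁵ mol.
Φ = 8.353×10⁻⁵ mol / 9.098×10⁻⁵ mol photons = 0.918.

Φ = 0.918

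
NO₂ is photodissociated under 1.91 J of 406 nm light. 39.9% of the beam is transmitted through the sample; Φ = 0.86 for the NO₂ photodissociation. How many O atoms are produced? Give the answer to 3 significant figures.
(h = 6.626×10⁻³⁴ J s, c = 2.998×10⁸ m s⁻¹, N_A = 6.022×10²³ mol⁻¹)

Photon energy at 406 nm: hc/λ = (6.626×10⁻³⁴)(2.998×10⁸)/(406×10⁻⁹) = 4.893×10⁻¹⁹ J.
Photons incident: 1.91 / 4.893×10⁻¹⁹ = 3.904×10¹⁸, i.e. 3.904×10¹⁸/6.022×10²³ = 6.483×10⁻⁶ mol.
Fraction absorbed: 1 − 39.9/100 = 0.6010.
Photons absorbed: 0.6010 × 6.483×10⁻⁶ = 3.896×10⁻⁶ mol.
Product: Φ × n_abs = 0.86 × 3.896×10⁻⁶ = 3.351×10⁻⁶ mol.
As a count: 3.351×10⁻⁶ × 6.022×10²³ = 2.02×10¹⁸.

2.02×10¹⁸ atoms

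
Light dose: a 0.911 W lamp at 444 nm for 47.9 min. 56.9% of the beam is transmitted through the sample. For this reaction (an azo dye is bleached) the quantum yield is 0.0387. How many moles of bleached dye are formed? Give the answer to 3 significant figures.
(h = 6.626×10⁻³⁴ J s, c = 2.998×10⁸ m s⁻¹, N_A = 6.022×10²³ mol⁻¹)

1.62×10⁻⁴ mol

Photon energy at 444 nm: hc/λ = (6.626×10⁻³⁴)(2.998×10⁸)/(444×10⁻⁹) = 4.474×10⁻¹⁹ J.
Energy delivered: (0.911 W)(2874 s) = 2618 J.
Photons incident: 2618 / 4.474×10⁻¹⁹ = 5.852×10²¹, i.e. 5.852×10²¹/6.022×10²³ = 0.009718 mol.
Fraction absorbed: 1 − 56.9/100 = 0.4310.
Photons absorbed: 0.4310 × 0.009718 = 0.004188 mol.
Product: Φ × n_abs = 0.0387 × 0.004188 = 1.621×10⁻⁴ mol.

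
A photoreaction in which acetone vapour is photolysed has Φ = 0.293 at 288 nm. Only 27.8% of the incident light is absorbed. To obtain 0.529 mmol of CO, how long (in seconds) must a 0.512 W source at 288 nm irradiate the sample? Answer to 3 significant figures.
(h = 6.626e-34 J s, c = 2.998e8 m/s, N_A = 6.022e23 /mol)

t ≈ 5270 s

Product: 0.529 mmol = 5.29e-4 mol.
Photons that must be absorbed: 5.29e-4 / 0.293 = 0.001805 mol.
Incident photons needed: 0.001805 / 0.278 = 0.006493 mol.
Photon energy: hc/λ = 6.897e-19 J; per mole, 4.153e5 J mol⁻¹.
Energy required: 0.006493 × 4.153e5 = 2697 J.
Time: 2697 J / 0.512 W = 5270 s.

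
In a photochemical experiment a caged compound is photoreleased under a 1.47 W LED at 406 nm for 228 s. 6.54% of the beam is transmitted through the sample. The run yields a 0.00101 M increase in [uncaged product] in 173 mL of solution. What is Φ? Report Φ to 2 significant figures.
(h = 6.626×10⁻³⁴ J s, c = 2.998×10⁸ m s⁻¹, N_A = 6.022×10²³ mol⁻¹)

Φ = 0.16

Product: (0.00101 M)(0.173 L) = 1.747×10⁻⁴ mol.
Photon energy at 406 nm: hc/λ = (6.626×10⁻³⁴)(2.998×10⁸)/(406×10⁻⁹) = 4.893×10⁻¹⁹ J.
Energy delivered: (1.47 W)(228 s) = 335.2 J.
Photons incident: 335.2 / 4.893×10⁻¹⁹ = 6.851×10²⁰, i.e. 6.851×10²⁰/6.022×10²³ = 0.001138 mol.
Fraction absorbed: 1 − 6.54/100 = 0.9346.
Photons absorbed: 0.9346 × 0.001138 = 0.001064 mol.
Φ = 1.747×10⁻⁴ mol / 0.001064 mol photons = 0.16.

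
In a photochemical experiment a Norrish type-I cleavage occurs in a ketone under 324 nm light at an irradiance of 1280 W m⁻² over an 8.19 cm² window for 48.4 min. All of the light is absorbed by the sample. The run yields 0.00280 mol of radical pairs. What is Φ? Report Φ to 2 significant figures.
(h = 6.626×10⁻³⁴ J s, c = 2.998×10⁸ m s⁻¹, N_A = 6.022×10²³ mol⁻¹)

Photon energy at 324 nm: hc/λ = (6.626×10⁻³⁴)(2.998×10⁸)/(324×10⁻⁹) = 6.131×10⁻¹⁹ J.
Energy delivered: (1280 W m⁻²)(8.19×10⁻⁴ m²)(2904 s) = 3044 J.
Photons incident: 3044 / 6.131×10⁻¹⁹ = 4.965×10²¹, i.e. 4.965×10²¹/6.022×10²³ = 0.008245 mol.
Φ = 0.00280 mol / 0.008245 mol photons = 0.34.

Φ = 0.34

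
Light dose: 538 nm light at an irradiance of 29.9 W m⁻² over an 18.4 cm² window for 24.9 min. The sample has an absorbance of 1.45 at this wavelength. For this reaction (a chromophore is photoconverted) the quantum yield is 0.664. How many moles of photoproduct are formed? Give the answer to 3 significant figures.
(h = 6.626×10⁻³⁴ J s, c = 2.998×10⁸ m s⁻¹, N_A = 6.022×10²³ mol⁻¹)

Photon energy at 538 nm: hc/λ = (6.626×10⁻³⁴)(2.998×10⁸)/(538×10⁻⁹) = 3.692×10⁻¹⁹ J.
Energy delivered: (29.9 W m⁻²)(18.4×10⁻⁴ m²)(1494 s) = 82.19 J.
Photons incident: 82.19 / 3.692×10⁻¹⁹ = 2.226×10²⁰, i.e. 2.226×10²⁰/6.022×10²³ = 3.696×10⁻⁴ mol.
Fraction absorbed: 1 − 10^(−1.45) = 0.9645.
Photons absorbed: 0.9645 × 3.696×10⁻⁴ = 3.565×10⁻⁴ mol.
Product: Φ × n_abs = 0.664 × 3.565×10⁻⁴ = 2.367×10⁻⁴ mol.

2.37×10⁻⁴ mol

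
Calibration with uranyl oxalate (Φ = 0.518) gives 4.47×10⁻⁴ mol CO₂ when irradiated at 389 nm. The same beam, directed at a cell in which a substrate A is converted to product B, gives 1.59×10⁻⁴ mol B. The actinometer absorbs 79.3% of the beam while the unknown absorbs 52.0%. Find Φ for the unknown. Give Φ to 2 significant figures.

Photons absorbed by the actinometer: 4.47×10⁻⁴ / 0.518 = 8.629×10⁻⁴ mol.
Incident flux: 8.629×10⁻⁴ / 0.793 = 0.001088 einstein.
Absorbed by unknown: 0.520 × 0.001088 = 5.658×10⁻⁴ mol.
Φ(unknown) = 1.59×10⁻⁴ / 5.658×10⁻⁴ = 0.28.

Φ = 0.28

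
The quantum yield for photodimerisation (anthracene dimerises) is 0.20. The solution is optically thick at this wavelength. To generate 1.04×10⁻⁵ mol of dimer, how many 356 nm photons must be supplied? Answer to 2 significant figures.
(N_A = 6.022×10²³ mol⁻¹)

Photons that must be absorbed: 1.04×10⁻⁵ / 0.20 = 5.200×10⁻⁵ mol.
Photon count: 5.200×10⁻⁵ × 6.022×10²³ = 3.1×10¹⁹.

3.1×10¹⁹ photons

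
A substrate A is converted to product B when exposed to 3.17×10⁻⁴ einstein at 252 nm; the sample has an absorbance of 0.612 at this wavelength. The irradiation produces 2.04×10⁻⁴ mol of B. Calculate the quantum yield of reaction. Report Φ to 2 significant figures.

Fraction absorbed: 1 − 10^(−0.612) = 0.7557.
Photons absorbed: 0.7557 × 3.17×10⁻⁴ = 2.396×10⁻⁴ mol.
Φ = 2.04×10⁻⁴ mol / 2.396×10⁻⁴ mol photons = 0.85.

Φ = 0.85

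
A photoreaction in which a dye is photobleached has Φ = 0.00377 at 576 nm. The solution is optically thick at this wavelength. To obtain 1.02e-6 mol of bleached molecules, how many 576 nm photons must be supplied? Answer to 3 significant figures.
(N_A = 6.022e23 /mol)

Photons that must be absorbed: 1.02e-6 / 0.00377 = 2.706e-4 mol.
Photon count: 2.706e-4 × 6.022e23 = 1.63e20.

1.63e20 photons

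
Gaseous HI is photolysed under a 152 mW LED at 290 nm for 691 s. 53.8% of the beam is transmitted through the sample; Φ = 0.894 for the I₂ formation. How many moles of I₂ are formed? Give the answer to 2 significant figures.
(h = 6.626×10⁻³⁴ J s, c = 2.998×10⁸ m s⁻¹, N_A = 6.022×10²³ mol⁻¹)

Photon energy at 290 nm: hc/λ = (6.626×10⁻³⁴)(2.998×10⁸)/(290×10⁻⁹) = 6.850×10⁻¹⁹ J.
Energy delivered: (152 mW)(691 s) = 105.0 J.
Photons incident: 105.0 / 6.850×10⁻¹⁹ = 1.533×10²⁰, i.e. 1.533×10²⁰/6.022×10²³ = 2.546×10⁻⁴ mol.
Fraction absorbed: 1 − 53.8/100 = 0.4620.
Photons absorbed: 0.4620 × 2.546×10⁻⁴ = 1.176×10⁻⁴ mol.
Product: Φ × n_abs = 0.894 × 1.176×10⁻⁴ = 1.051×10⁻⁴ mol.

1.1×10⁻⁴ mol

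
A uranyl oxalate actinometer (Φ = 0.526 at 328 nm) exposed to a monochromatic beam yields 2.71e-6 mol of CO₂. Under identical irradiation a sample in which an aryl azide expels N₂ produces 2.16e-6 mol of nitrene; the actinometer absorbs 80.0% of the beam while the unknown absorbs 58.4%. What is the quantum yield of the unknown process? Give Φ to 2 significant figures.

Φ = 0.57

Photons absorbed by the actinometer: 2.71e-6 / 0.526 = 5.152e-6 mol.
Incident flux: 5.152e-6 / 0.800 = 6.440e-6 einstein.
Absorbed by unknown: 0.584 × 6.440e-6 = 3.761e-6 mol.
Φ(unknown) = 2.16e-6 / 3.761e-6 = 0.57.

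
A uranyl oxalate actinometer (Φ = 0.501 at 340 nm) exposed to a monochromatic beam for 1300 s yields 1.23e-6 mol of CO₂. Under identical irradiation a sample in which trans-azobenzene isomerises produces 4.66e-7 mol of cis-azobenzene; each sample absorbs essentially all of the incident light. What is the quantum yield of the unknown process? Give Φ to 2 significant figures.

Φ = 0.19

Photons absorbed by the actinometer: 1.23e-6 / 0.501 = 2.455e-6 mol.
Φ(unknown) = 4.66e-7 / 2.455e-6 = 0.19.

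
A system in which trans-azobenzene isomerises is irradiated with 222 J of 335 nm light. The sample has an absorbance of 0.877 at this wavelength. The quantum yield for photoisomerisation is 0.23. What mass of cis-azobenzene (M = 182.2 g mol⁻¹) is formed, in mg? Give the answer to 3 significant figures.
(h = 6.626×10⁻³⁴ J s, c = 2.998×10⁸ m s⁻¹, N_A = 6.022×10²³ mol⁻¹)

Photon energy at 335 nm: hc/λ = (6.626×10⁻³⁴)(2.998×10⁸)/(335×10⁻⁹) = 5.930×10⁻¹⁹ J.
Photons incident: 222 / 5.930×10⁻¹⁹ = 3.744×10²⁰, i.e. 3.744×10²⁰/6.022×10²³ = 6.217×10⁻⁴ mol.
Fraction absorbed: 1 − 10^(−0.877) = 0.8673.
Photons absorbed: 0.8673 × 6.217×10⁻⁴ = 5.392×10⁻⁴ mol.
Product: Φ × n_abs = 0.23 × 5.392×10⁻⁴ = 1.240×10⁻⁴ mol.
Mass: 1.240×10⁻⁴ × 182.2 = 0.02259 g = 22.6 mg.

22.6 mg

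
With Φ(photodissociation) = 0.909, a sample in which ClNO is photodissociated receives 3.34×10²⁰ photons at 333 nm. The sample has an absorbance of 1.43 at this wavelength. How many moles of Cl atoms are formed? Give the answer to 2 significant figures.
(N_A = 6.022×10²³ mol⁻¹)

Moles of photons: 3.34×10²⁰ / 6.022×10²³ = 5.546×10⁻⁴ mol.
Fraction absorbed: 1 − 10^(−1.43) = 0.9628.
Photons absorbed: 0.9628 × 5.546×10⁻⁴ = 5.340×10⁻⁴ mol.
Product: Φ × n_abs = 0.909 × 5.340×10⁻⁴ = 4.854×10⁻⁴ mol.

4.9×10⁻⁴ mol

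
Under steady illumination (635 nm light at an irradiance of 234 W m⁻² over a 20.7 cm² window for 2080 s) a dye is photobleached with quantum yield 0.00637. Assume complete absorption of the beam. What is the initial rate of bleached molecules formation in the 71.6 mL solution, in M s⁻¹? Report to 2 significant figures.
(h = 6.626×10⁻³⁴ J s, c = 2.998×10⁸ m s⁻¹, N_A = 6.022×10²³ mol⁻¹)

2.3×10⁻⁷ M s⁻¹

Photon energy at 635 nm: hc/λ = (6.626×10⁻³⁴)(2.998×10⁸)/(635×10⁻⁹) = 3.128×10⁻¹⁹ J.
Energy delivered: (234 W m⁻²)(20.7×10⁻⁴ m²)(2080 s) = 1008 J.
Photons incident: 1008 / 3.128×10⁻¹⁹ = 3.223×10²¹, i.e. 3.223×10²¹/6.022×10²³ = 0.005352 mol.
Product formed: 0.00637 × 0.005352 = 3.409×10⁻⁵ mol.
Rate: 3.409×10⁻⁵ mol / (2080 s × 0.0716 L) = 2.3×10⁻⁷ M s⁻¹.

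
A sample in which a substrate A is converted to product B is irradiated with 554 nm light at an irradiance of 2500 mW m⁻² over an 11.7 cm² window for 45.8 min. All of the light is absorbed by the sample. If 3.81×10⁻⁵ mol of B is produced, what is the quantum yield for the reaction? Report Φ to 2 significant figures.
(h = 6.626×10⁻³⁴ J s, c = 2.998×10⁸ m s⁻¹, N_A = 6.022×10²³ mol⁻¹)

Φ = 1.0

Photon energy at 554 nm: hc/λ = (6.626×10⁻³⁴)(2.998×10⁸)/(554×10⁻⁹) = 3.586×10⁻¹⁹ J.
Energy delivered: (2500 mW m⁻²)(11.7×10⁻⁴ m²)(2748 s) = 8.038 J.
Photons incident: 8.038 / 3.586×10⁻¹⁹ = 2.241×10¹⁹, i.e. 2.241×10¹⁹/6.022×10²³ = 3.721×10⁻⁵ mol.
Φ = 3.81×10⁻⁵ mol / 3.721×10⁻⁵ mol photons = 1.0.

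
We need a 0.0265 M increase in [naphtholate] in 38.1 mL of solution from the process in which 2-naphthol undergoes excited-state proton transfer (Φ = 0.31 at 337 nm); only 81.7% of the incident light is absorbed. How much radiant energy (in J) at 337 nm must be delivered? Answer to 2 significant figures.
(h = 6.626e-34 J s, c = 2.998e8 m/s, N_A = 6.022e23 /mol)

1400 J

Product: (0.0265 M)(0.0381 L) = 0.001010 mol.
Photons that must be absorbed: 0.001010 / 0.31 = 0.003258 mol.
Incident photons needed: 0.003258 / 0.817 = 0.003988 mol.
Photon energy: hc/λ = 5.895e-19 J; per mole, 3.550e5 J mol⁻¹.
Energy required: 0.003988 × 3.550e5 = 1400 J.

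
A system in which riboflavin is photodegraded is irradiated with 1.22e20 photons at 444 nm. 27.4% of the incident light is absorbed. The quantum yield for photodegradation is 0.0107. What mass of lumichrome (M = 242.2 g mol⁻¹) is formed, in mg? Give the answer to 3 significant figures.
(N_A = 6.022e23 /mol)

Moles of photons: 1.22e20 / 6.022e23 = 2.026e-4 mol.
Photons absorbed: 0.274 × 2.026e-4 = 5.551e-5 mol.
Product: Φ × n_abs = 0.0107 × 5.551e-5 = 5.940e-7 mol.
Mass: 5.940e-7 × 242.2 = 1.439e-4 g = 0.144 mg.

0.144 mg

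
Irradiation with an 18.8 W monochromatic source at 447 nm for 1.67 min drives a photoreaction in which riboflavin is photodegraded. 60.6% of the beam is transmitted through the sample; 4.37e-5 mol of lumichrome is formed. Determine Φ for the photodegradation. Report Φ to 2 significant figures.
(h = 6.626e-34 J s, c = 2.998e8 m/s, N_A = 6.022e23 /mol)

Φ = 0.016

Photon energy at 447 nm: hc/λ = (6.626e-34)(2.998e8)/(447e-9) = 4.444e-19 J.
Energy delivered: (18.8 W)(100.2 s) = 1884 J.
Photons incident: 1884 / 4.444e-19 = 4.239e21, i.e. 4.239e21/6.022e23 = 0.007039 mol.
Fraction absorbed: 1 − 60.6/100 = 0.3940.
Photons absorbed: 0.3940 × 0.007039 = 0.002773 mol.
Φ = 4.37e-5 mol / 0.002773 mol photons = 0.016.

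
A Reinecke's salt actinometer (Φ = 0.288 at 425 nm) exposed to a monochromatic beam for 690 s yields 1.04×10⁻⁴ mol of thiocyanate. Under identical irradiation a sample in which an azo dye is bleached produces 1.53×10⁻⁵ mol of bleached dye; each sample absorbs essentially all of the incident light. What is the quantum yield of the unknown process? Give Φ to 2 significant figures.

Photons absorbed by the actinometer: 1.04×10⁻⁴ / 0.288 = 3.611×10⁻⁴ mol.
Φ(unknown) = 1.53×10⁻⁵ / 3.611×10⁻⁴ = 0.042.

Φ = 0.042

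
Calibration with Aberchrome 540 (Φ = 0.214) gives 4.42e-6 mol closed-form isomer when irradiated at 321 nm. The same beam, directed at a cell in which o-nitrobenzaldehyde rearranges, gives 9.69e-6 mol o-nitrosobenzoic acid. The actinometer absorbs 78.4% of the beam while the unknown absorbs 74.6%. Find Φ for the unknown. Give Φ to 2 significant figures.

Photons absorbed by the actinometer: 4.42e-6 / 0.214 = 2.065e-5 mol.
Incident flux: 2.065e-5 / 0.784 = 2.634e-5 einstein.
Absorbed by unknown: 0.746 × 2.634e-5 = 1.965e-5 mol.
Φ(unknown) = 9.69e-6 / 1.965e-5 = 0.49.

Φ = 0.49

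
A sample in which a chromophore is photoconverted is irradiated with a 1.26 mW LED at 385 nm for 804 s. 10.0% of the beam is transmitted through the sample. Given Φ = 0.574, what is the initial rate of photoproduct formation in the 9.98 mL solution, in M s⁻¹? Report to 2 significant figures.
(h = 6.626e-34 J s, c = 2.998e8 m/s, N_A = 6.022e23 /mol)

Photon energy at 385 nm: hc/λ = (6.626e-34)(2.998e8)/(385e-9) = 5.160e-19 J.
Energy delivered: (1.26 mW)(804 s) = 1.013 J.
Photons incident: 1.013 / 5.160e-19 = 1.963e18, i.e. 1.963e18/6.022e23 = 3.260e-6 mol.
Fraction absorbed: 1 − 10.0/100 = 0.9000.
Photons absorbed: 0.9000 × 3.260e-6 = 2.934e-6 mol.
Product formed: 0.574 × 2.934e-6 = 1.684e-6 mol.
Rate: 1.684e-6 mol / (804 s × 0.00998 L) = 2.1e-7 M s⁻¹.

2.1e-7 M s⁻¹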